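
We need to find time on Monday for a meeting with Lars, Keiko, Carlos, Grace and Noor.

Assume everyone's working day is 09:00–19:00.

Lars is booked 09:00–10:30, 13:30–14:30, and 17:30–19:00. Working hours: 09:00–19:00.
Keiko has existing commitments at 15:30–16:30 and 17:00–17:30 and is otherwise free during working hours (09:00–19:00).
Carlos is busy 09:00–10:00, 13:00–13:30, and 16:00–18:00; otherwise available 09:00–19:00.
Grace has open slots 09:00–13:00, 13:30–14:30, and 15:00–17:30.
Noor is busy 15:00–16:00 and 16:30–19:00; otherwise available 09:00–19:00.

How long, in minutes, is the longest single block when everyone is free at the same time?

150 minutes

Lars free within 09:00–19:00: 10:30–13:30, 14:30–17:30.
Keiko free within 09:00–19:00: 09:00–15:30, 16:30–17:00, 17:30–19:00.
Carlos free within 09:00–19:00: 10:00–13:00, 13:30–16:00, 18:00–19:00.
Noor free within 09:00–19:00: 09:00–15:00, 16:00–16:30.
Lars ∩ Keiko: 10:30–13:30, 14:30–15:30, 16:30–17:00.
Lars ∩ Keiko ∩ Carlos: 10:30–13:00, 14:30–15:30.
Lars ∩ Keiko ∩ Carlos ∩ Grace: 10:30–13:00, 15:00–15:30.
Lars ∩ Keiko ∩ Carlos ∩ Grace ∩ Noor: 10:30–13:00.
Single common window of 150 minutes.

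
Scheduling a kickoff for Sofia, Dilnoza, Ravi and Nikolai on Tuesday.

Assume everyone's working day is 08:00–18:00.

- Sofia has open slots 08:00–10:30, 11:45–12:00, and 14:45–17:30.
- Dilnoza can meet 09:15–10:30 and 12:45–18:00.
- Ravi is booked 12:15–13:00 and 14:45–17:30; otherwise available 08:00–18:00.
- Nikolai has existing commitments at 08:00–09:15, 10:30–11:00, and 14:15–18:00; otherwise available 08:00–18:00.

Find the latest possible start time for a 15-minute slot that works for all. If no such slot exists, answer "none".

10:15

Ravi free within 08:00–18:00: 08:00–12:15, 13:00–14:45, 17:30–18:00.
Nikolai free within 08:00–18:00: 09:15–10:30, 11:00–14:15.
Sofia ∩ Dilnoza: 09:15–10:30, 14:45–17:30.
Sofia ∩ Dilnoza ∩ Ravi: 09:15–10:30.
Sofia ∩ Dilnoza ∩ Ravi ∩ Nikolai: 09:15–10:30.
Windows ≥ 15 min: 09:15–10:30.
Latest start in the last window 09:15–10:30 is 10:30 − 15 min = 10:15.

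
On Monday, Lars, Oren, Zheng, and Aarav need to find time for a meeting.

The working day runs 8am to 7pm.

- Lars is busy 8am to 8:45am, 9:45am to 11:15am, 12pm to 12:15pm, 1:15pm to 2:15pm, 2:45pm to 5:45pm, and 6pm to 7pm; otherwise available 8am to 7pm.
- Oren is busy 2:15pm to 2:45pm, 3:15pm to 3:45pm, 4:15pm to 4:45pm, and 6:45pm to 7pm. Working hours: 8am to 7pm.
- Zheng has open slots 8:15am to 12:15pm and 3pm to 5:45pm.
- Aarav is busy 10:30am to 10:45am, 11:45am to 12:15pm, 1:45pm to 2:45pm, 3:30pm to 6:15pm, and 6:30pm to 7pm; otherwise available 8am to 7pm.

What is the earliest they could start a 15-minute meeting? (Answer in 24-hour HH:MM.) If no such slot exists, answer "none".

08:45

Lars free within 08:00–19:00: 08:45–09:45, 11:15–12:00, 12:15–13:15, 14:15–14:45, 17:45–18:00.
Oren free within 08:00–19:00: 08:00–14:15, 14:45–15:15, 15:45–16:15, 16:45–18:45.
Aarav free within 08:00–19:00: 08:00–10:30, 10:45–11:45, 12:15–13:45, 14:45–15:30, 18:15–18:30.
Lars ∩ Oren: 08:45–09:45, 11:15–12:00, 12:15–13:15, 17:45–18:00.
Lars ∩ Oren ∩ Zheng: 08:45–09:45, 11:15–12:00.
Lars ∩ Oren ∩ Zheng ∩ Aarav: 08:45–09:45, 11:15–11:45.
Windows ≥ 15 min: 08:45–09:45, 11:15–11:45.
Earliest such window starts at 08:45.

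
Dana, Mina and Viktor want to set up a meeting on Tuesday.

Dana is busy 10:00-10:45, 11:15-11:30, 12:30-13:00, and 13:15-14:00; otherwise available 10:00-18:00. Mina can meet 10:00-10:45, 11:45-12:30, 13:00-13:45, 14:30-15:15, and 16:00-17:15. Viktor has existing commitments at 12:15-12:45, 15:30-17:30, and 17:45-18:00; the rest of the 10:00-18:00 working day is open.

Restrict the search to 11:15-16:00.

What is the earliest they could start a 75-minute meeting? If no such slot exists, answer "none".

Dana free within 10:00–18:00: 10:45–11:15, 11:30–12:30, 13:00–13:15, 14:00–18:00.
Viktor free within 10:00–18:00: 10:00–12:15, 12:45–15:30, 17:30–17:45.
Dana ∩ Mina: 11:45–12:30, 13:00–13:15, 14:30–15:15, 16:00–17:15.
Dana ∩ Mina ∩ Viktor: 11:45–12:15, 13:00–13:15, 14:30–15:15.
Restricted to 11:15–16:00: 11:45–12:15, 13:00–13:15, 14:30–15:15.
Windows ≥ 75 min: (none).

none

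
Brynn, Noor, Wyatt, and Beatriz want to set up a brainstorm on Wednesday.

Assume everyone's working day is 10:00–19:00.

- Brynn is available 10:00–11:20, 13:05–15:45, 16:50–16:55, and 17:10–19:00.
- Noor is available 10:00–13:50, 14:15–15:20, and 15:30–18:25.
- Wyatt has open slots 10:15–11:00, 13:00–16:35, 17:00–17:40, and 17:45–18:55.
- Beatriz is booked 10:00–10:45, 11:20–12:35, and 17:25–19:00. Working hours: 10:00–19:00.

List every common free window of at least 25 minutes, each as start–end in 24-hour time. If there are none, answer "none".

Beatriz free within 10:00–19:00: 10:45–11:20, 12:35–17:25.
Brynn ∩ Noor: 10:00–11:20, 13:05–13:50, 14:15–15:20, 15:30–15:45, 16:50–16:55, 17:10–18:25.
Brynn ∩ Noor ∩ Wyatt: 10:15–11:00, 13:05–13:50, 14:15–15:20, 15:30–15:45, 17:10–17:40, 17:45–18:25.
Brynn ∩ Noor ∩ Wyatt ∩ Beatriz: 10:45–11:00, 13:05–13:50, 14:15–15:20, 15:30–15:45, 17:10–17:25.
Windows ≥ 25 min: 13:05–13:50, 14:15–15:20.

13:05–13:50, 14:15–15:20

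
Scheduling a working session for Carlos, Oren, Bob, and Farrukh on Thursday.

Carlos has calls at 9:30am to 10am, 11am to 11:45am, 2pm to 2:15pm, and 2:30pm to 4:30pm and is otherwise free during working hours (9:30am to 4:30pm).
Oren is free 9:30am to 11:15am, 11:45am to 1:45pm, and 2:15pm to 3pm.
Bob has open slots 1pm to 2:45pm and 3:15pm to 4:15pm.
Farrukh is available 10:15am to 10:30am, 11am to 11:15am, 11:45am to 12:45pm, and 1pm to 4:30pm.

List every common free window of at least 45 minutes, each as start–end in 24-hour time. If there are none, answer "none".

13:00–13:45

Carlos free within 09:30–16:30: 10:00–11:00, 11:45–14:00, 14:15–14:30.
Carlos ∩ Oren: 10:00–11:00, 11:45–13:45, 14:15–14:30.
Carlos ∩ Oren ∩ Bob: 13:00–13:45, 14:15–14:30.
Carlos ∩ Oren ∩ Bob ∩ Farrukh: 13:00–13:45, 14:15–14:30.
Windows ≥ 45 min: 13:00–13:45.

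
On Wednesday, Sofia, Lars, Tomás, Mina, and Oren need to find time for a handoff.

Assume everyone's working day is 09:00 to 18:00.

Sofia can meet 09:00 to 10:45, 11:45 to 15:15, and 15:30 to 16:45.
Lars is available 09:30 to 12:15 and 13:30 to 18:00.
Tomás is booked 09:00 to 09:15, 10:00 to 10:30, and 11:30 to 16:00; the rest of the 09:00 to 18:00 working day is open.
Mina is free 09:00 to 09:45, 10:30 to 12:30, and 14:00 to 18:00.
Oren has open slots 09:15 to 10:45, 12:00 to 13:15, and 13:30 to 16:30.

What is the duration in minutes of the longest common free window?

30 minutes

Tomás free within 09:00–18:00: 09:15–10:00, 10:30–11:30, 16:00–18:00.
Sofia ∩ Lars: 09:30–10:45, 11:45–12:15, 13:30–15:15, 15:30–16:45.
Sofia ∩ Lars ∩ Tomás: 09:30–10:00, 10:30–10:45, 16:00–16:45.
Sofia ∩ Lars ∩ Tomás ∩ Mina: 09:30–09:45, 10:30–10:45, 16:00–16:45.
Sofia ∩ Lars ∩ Tomás ∩ Mina ∩ Oren: 09:30–09:45, 10:30–10:45, 16:00–16:30.
Common window lengths: 15, 15, 30 min; longest is 30.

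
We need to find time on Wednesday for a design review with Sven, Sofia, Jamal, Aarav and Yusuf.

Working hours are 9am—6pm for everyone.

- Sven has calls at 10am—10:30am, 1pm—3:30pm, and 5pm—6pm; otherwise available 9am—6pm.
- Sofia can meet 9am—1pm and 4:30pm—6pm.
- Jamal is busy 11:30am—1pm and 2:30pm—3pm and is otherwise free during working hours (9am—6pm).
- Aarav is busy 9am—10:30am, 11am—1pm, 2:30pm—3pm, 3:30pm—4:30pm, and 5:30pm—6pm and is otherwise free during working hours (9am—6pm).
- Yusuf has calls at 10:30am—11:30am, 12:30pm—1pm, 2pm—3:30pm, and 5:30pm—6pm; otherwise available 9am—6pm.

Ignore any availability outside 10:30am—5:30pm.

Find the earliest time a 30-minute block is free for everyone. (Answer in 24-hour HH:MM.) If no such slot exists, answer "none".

16:30

Sven free within 09:00–18:00: 09:00–10:00, 10:30–13:00, 15:30–17:00.
Jamal free within 09:00–18:00: 09:00–11:30, 13:00–14:30, 15:00–18:00.
Aarav free within 09:00–18:00: 10:30–11:00, 13:00–14:30, 15:00–15:30, 16:30–17:30.
Yusuf free within 09:00–18:00: 09:00–10:30, 11:30–12:30, 13:00–14:00, 15:30–17:30.
Sven ∩ Sofia: 09:00–10:00, 10:30–13:00, 16:30–17:00.
Sven ∩ Sofia ∩ Jamal: 09:00–10:00, 10:30–11:30, 16:30–17:00.
Sven ∩ Sofia ∩ Jamal ∩ Aarav: 10:30–11:00, 16:30–17:00.
Sven ∩ Sofia ∩ Jamal ∩ Aarav ∩ Yusuf: 16:30–17:00.
Restricted to 10:30–17:30: 16:30–17:00.
Windows ≥ 30 min: 16:30–17:00.
Earliest such window starts at 16:30.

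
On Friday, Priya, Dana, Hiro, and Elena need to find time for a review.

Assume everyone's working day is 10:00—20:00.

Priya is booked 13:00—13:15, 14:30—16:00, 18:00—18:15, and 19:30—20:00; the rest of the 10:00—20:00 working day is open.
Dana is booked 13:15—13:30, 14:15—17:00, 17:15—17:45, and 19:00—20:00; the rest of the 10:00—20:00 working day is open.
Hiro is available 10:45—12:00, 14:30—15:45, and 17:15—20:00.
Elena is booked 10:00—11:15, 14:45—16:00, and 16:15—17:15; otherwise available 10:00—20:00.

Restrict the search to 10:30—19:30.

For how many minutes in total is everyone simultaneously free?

Priya free within 10:00–20:00: 10:00–13:00, 13:15–14:30, 16:00–18:00, 18:15–19:30.
Dana free within 10:00–20:00: 10:00–13:15, 13:30–14:15, 17:00–17:15, 17:45–19:00.
Elena free within 10:00–20:00: 11:15–14:45, 16:00–16:15, 17:15–20:00.
Priya ∩ Dana: 10:00–13:00, 13:30–14:15, 17:00–17:15, 17:45–18:00, 18:15–19:00.
Priya ∩ Dana ∩ Hiro: 10:45–12:00, 17:45–18:00, 18:15–19:00.
Priya ∩ Dana ∩ Hiro ∩ Elena: 11:15–12:00, 17:45–18:00, 18:15–19:00.
Restricted to 10:30–19:30: 11:15–12:00, 17:45–18:00, 18:15–19:00.
Total common minutes: 45 + 15 + 45 = 105.

105 minutes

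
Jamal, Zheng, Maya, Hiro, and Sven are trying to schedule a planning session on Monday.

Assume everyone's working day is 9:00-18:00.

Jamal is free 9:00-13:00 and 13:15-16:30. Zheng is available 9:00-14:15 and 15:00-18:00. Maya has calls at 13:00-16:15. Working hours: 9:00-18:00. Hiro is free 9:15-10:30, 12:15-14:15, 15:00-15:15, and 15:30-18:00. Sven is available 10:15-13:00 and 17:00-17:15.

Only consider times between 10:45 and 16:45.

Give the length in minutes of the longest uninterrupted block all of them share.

45 minutes

Maya free within 09:00–18:00: 09:00–13:00, 16:15–18:00.
Jamal ∩ Zheng: 09:00–13:00, 13:15–14:15, 15:00–16:30.
Jamal ∩ Zheng ∩ Maya: 09:00–13:00, 16:15–16:30.
Jamal ∩ Zheng ∩ Maya ∩ Hiro: 09:15–10:30, 12:15–13:00, 16:15–16:30.
Jamal ∩ Zheng ∩ Maya ∩ Hiro ∩ Sven: 10:15–10:30, 12:15–13:00.
Restricted to 10:45–16:45: 12:15–13:00.
Single common window of 45 minutes.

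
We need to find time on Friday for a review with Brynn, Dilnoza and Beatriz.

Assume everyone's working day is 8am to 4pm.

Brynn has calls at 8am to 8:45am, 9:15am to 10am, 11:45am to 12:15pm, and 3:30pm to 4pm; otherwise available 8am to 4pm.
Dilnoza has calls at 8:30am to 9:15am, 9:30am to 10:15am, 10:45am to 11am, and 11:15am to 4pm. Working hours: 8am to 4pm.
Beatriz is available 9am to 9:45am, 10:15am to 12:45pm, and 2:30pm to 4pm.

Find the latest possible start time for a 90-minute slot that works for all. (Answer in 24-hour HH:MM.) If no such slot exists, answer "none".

Brynn free within 08:00–16:00: 08:45–09:15, 10:00–11:45, 12:15–15:30.
Dilnoza free within 08:00–16:00: 08:00–08:30, 09:15–09:30, 10:15–10:45, 11:00–11:15.
Brynn ∩ Dilnoza: 10:15–10:45, 11:00–11:15.
Brynn ∩ Dilnoza ∩ Beatriz: 10:15–10:45, 11:00–11:15.
Windows ≥ 90 min: (none).

none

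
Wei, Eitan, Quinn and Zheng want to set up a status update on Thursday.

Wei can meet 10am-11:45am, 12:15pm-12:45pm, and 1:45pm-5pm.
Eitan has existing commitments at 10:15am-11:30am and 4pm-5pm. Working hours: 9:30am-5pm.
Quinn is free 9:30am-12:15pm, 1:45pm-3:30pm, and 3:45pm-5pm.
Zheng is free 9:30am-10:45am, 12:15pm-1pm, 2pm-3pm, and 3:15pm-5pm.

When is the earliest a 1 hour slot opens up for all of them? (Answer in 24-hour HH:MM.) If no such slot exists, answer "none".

Eitan free within 09:30–17:00: 09:30–10:15, 11:30–16:00.
Wei ∩ Eitan: 10:00–10:15, 11:30–11:45, 12:15–12:45, 13:45–16:00.
Wei ∩ Eitan ∩ Quinn: 10:00–10:15, 11:30–11:45, 13:45–15:30, 15:45–16:00.
Wei ∩ Eitan ∩ Quinn ∩ Zheng: 10:00–10:15, 14:00–15:00, 15:15–15:30, 15:45–16:00.
Windows ≥ 60 min: 14:00–15:00.
Earliest such window starts at 14:00.

14:00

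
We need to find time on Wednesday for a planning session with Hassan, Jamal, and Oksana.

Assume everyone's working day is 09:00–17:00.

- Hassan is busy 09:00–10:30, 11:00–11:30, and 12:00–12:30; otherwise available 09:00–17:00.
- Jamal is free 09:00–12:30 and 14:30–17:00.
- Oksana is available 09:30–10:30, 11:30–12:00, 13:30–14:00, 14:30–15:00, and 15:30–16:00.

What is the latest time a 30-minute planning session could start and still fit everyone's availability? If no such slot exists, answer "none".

Hassan free within 09:00–17:00: 10:30–11:00, 11:30–12:00, 12:30–17:00.
Hassan ∩ Jamal: 10:30–11:00, 11:30–12:00, 14:30–17:00.
Hassan ∩ Jamal ∩ Oksana: 11:30–12:00, 14:30–15:00, 15:30–16:00.
Windows ≥ 30 min: 11:30–12:00, 14:30–15:00, 15:30–16:00.
Latest start in the last window 15:30–16:00 is 16:00 − 30 min = 15:30.

15:30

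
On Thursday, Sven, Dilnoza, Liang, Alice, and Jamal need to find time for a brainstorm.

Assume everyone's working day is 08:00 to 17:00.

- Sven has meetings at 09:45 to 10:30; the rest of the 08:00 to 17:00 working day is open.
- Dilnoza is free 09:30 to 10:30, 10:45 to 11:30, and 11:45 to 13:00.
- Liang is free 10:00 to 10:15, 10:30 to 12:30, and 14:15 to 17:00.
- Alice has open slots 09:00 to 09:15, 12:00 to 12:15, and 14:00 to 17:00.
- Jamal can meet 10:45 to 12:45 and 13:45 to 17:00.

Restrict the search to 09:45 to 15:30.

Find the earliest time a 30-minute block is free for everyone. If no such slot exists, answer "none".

Sven free within 08:00–17:00: 08:00–09:45, 10:30–17:00.
Sven ∩ Dilnoza: 09:30–09:45, 10:45–11:30, 11:45–13:00.
Sven ∩ Dilnoza ∩ Liang: 10:45–11:30, 11:45–12:30.
Sven ∩ Dilnoza ∩ Liang ∩ Alice: 12:00–12:15.
Sven ∩ Dilnoza ∩ Liang ∩ Alice ∩ Jamal: 12:00–12:15.
Restricted to 09:45–15:30: 12:00–12:15.
Windows ≥ 30 min: (none).

none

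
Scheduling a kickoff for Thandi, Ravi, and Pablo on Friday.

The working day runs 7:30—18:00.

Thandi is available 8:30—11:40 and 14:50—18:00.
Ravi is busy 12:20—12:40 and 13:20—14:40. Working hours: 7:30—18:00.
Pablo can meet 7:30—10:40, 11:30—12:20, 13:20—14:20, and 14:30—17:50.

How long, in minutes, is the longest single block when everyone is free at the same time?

180 minutes

Ravi free within 07:30–18:00: 07:30–12:20, 12:40–13:20, 14:40–18:00.
Thandi ∩ Ravi: 08:30–11:40, 14:50–18:00.
Thandi ∩ Ravi ∩ Pablo: 08:30–10:40, 11:30–11:40, 14:50–17:50.
Common window lengths: 130, 10, 180 min; longest is 180.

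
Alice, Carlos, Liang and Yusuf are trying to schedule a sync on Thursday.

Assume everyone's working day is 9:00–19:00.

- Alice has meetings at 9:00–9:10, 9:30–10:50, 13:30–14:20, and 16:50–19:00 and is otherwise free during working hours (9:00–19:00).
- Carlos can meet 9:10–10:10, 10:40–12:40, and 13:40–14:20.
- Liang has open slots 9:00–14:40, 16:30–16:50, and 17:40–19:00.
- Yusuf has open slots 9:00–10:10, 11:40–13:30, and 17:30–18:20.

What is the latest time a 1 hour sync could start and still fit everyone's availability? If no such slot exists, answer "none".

11:40

Alice free within 09:00–19:00: 09:10–09:30, 10:50–13:30, 14:20–16:50.
Alice ∩ Carlos: 09:10–09:30, 10:50–12:40.
Alice ∩ Carlos ∩ Liang: 09:10–09:30, 10:50–12:40.
Alice ∩ Carlos ∩ Liang ∩ Yusuf: 09:10–09:30, 11:40–12:40.
Windows ≥ 60 min: 11:40–12:40.
Latest start in the last window 11:40–12:40 is 12:40 − 60 min = 11:40.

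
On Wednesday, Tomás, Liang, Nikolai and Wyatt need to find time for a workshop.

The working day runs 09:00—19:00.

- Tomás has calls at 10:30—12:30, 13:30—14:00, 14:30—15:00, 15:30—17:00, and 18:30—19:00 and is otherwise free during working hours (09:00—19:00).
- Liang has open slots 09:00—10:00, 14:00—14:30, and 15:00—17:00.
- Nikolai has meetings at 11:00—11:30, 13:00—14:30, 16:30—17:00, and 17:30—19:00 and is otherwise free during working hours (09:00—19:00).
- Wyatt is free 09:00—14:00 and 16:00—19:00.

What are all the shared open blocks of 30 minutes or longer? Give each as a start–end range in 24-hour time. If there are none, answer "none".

09:00–10:00

Tomás free within 09:00–19:00: 09:00–10:30, 12:30–13:30, 14:00–14:30, 15:00–15:30, 17:00–18:30.
Nikolai free within 09:00–19:00: 09:00–11:00, 11:30–13:00, 14:30–16:30, 17:00–17:30.
Tomás ∩ Liang: 09:00–10:00, 14:00–14:30, 15:00–15:30.
Tomás ∩ Liang ∩ Nikolai: 09:00–10:00, 15:00–15:30.
Tomás ∩ Liang ∩ Nikolai ∩ Wyatt: 09:00–10:00.
Windows ≥ 30 min: 09:00–10:00.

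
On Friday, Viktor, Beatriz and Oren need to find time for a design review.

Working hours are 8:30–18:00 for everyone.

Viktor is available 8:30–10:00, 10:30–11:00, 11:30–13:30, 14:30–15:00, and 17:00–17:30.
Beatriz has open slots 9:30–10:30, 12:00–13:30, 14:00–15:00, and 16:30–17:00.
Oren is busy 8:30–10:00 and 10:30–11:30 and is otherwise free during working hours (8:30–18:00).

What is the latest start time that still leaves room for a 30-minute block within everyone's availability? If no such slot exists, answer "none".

Oren free within 08:30–18:00: 10:00–10:30, 11:30–18:00.
Viktor ∩ Beatriz: 09:30–10:00, 12:00–13:30, 14:30–15:00.
Viktor ∩ Beatriz ∩ Oren: 12:00–13:30, 14:30–15:00.
Windows ≥ 30 min: 12:00–13:30, 14:30–15:00.
Latest start in the last window 14:30–15:00 is 15:00 − 30 min = 14:30.

14:30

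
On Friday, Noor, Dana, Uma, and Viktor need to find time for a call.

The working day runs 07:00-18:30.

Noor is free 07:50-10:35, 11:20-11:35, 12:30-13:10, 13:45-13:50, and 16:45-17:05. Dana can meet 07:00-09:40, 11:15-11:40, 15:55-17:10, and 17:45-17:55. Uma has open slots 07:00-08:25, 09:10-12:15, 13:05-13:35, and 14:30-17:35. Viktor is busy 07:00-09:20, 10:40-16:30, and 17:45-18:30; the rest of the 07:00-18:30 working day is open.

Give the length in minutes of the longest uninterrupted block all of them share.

20 minutes

Viktor free within 07:00–18:30: 09:20–10:40, 16:30–17:45.
Noor ∩ Dana: 07:50–09:40, 11:20–11:35, 16:45–17:05.
Noor ∩ Dana ∩ Uma: 07:50–08:25, 09:10–09:40, 11:20–11:35, 16:45–17:05.
Noor ∩ Dana ∩ Uma ∩ Viktor: 09:20–09:40, 16:45–17:05.
Common window lengths: 20, 20 min; longest is 20.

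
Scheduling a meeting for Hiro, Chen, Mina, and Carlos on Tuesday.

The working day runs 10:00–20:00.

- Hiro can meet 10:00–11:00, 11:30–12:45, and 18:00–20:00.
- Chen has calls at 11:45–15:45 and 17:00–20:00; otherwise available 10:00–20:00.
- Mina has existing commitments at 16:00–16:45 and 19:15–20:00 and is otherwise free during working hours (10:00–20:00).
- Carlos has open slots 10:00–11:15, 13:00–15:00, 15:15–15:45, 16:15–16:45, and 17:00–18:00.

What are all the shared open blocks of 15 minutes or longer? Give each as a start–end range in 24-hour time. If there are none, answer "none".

10:00–11:00

Chen free within 10:00–20:00: 10:00–11:45, 15:45–17:00.
Mina free within 10:00–20:00: 10:00–16:00, 16:45–19:15.
Hiro ∩ Chen: 10:00–11:00, 11:30–11:45.
Hiro ∩ Chen ∩ Mina: 10:00–11:00, 11:30–11:45.
Hiro ∩ Chen ∩ Mina ∩ Carlos: 10:00–11:00.
Windows ≥ 15 min: 10:00–11:00.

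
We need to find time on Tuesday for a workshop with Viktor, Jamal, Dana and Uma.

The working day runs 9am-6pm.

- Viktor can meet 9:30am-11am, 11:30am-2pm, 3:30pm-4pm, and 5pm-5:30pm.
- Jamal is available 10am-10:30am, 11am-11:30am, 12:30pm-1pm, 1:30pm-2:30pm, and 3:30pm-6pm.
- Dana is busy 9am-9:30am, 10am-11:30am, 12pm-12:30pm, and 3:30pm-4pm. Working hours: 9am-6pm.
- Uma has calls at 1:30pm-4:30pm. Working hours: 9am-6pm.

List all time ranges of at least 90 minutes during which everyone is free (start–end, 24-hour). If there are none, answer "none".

Dana free within 09:00–18:00: 09:30–10:00, 11:30–12:00, 12:30–15:30, 16:00–18:00.
Uma free within 09:00–18:00: 09:00–13:30, 16:30–18:00.
Viktor ∩ Jamal: 10:00–10:30, 12:30–13:00, 13:30–14:00, 15:30–16:00, 17:00–17:30.
Viktor ∩ Jamal ∩ Dana: 12:30–13:00, 13:30–14:00, 17:00–17:30.
Viktor ∩ Jamal ∩ Dana ∩ Uma: 12:30–13:00, 17:00–17:30.
Windows ≥ 90 min: (none).

none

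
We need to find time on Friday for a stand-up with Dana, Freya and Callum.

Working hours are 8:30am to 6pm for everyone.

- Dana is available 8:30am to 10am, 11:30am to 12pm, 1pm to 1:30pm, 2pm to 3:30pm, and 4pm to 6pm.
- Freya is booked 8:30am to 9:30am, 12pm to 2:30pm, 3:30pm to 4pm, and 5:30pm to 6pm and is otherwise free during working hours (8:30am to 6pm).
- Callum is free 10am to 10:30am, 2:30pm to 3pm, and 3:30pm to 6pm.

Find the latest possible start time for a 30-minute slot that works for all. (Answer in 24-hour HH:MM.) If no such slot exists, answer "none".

17:00

Freya free within 08:30–18:00: 09:30–12:00, 14:30–15:30, 16:00–17:30.
Dana ∩ Freya: 09:30–10:00, 11:30–12:00, 14:30–15:30, 16:00–17:30.
Dana ∩ Freya ∩ Callum: 14:30–15:00, 16:00–17:30.
Windows ≥ 30 min: 14:30–15:00, 16:00–17:30.
Latest start in the last window 16:00–17:30 is 17:30 − 30 min = 17:00.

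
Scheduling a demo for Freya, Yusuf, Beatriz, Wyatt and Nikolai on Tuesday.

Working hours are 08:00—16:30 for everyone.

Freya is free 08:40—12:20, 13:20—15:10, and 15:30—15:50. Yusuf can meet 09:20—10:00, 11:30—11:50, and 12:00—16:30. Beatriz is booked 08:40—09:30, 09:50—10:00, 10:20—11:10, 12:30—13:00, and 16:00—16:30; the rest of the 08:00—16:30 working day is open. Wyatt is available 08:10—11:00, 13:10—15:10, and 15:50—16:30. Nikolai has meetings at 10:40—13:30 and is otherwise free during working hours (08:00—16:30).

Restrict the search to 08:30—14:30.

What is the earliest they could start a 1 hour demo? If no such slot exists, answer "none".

13:30

Beatriz free within 08:00–16:30: 08:00–08:40, 09:30–09:50, 10:00–10:20, 11:10–12:30, 13:00–16:00.
Nikolai free within 08:00–16:30: 08:00–10:40, 13:30–16:30.
Freya ∩ Yusuf: 09:20–10:00, 11:30–11:50, 12:00–12:20, 13:20–15:10, 15:30–15:50.
Freya ∩ Yusuf ∩ Beatriz: 09:30–09:50, 11:30–11:50, 12:00–12:20, 13:20–15:10, 15:30–15:50.
Freya ∩ Yusuf ∩ Beatriz ∩ Wyatt: 09:30–09:50, 13:20–15:10.
Freya ∩ Yusuf ∩ Beatriz ∩ Wyatt ∩ Nikolai: 09:30–09:50, 13:30–15:10.
Restricted to 08:30–14:30: 09:30–09:50, 13:30–14:30.
Windows ≥ 60 min: 13:30–14:30.
Earliest such window starts at 13:30.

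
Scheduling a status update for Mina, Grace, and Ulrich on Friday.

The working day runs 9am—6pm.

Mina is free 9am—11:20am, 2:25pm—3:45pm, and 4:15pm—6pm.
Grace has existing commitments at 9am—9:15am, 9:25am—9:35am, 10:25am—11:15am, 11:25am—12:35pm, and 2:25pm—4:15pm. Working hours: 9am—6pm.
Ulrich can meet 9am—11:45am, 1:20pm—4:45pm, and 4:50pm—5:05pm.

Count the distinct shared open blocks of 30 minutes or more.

Grace free within 09:00–18:00: 09:15–09:25, 09:35–10:25, 11:15–11:25, 12:35–14:25, 16:15–18:00.
Mina ∩ Grace: 09:15–09:25, 09:35–10:25, 11:15–11:20, 16:15–18:00.
Mina ∩ Grace ∩ Ulrich: 09:15–09:25, 09:35–10:25, 11:15–11:20, 16:15–16:45, 16:50–17:05.
Windows ≥ 30 min: 09:35–10:25, 16:15–16:45.
That's 2 windows.

2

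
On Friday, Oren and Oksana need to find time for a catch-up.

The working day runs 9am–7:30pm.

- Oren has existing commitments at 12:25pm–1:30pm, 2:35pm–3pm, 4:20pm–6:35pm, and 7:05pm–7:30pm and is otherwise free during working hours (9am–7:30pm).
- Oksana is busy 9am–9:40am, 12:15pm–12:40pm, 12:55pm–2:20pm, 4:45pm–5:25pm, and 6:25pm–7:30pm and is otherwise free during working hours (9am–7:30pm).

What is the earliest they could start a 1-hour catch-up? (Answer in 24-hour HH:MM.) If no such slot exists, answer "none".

Oren free within 09:00–19:30: 09:00–12:25, 13:30–14:35, 15:00–16:20, 18:35–19:05.
Oksana free within 09:00–19:30: 09:40–12:15, 12:40–12:55, 14:20–16:45, 17:25–18:25.
Oren ∩ Oksana: 09:40–12:15, 14:20–14:35, 15:00–16:20.
Windows ≥ 60 min: 09:40–12:15, 15:00–16:20.
Earliest such window starts at 09:40.

09:40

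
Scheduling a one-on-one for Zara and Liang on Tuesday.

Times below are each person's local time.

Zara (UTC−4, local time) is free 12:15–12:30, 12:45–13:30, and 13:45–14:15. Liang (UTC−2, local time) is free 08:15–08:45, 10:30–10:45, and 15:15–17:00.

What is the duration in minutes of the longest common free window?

Zara → UTC: 16:15–16:30, 16:45–17:30, 17:45–18:15.
Liang → UTC: 10:15–10:45, 12:30–12:45, 17:15–19:00.
Zara ∩ Liang: 17:15–17:30, 17:45–18:15.
Common window lengths: 15, 30 min; longest is 30.

30 minutes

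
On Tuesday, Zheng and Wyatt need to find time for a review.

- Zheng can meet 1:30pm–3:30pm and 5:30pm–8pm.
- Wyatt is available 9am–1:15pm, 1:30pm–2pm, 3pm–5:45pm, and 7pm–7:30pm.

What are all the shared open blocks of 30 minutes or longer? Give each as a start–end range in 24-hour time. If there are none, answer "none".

13:30–14:00, 15:00–15:30, 19:00–19:30

Zheng ∩ Wyatt: 13:30–14:00, 15:00–15:30, 17:30–17:45, 19:00–19:30.
Windows ≥ 30 min: 13:30–14:00, 15:00–15:30, 19:00–19:30.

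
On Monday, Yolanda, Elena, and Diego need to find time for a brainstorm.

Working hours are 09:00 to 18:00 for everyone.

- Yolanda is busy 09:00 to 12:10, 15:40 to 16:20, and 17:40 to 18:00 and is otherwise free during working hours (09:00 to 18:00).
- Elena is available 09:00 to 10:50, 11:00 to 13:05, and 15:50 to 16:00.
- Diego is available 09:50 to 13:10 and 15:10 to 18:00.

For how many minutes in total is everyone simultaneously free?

55 minutes

Yolanda free within 09:00–18:00: 12:10–15:40, 16:20–17:40.
Yolanda ∩ Elena: 12:10–13:05.
Yolanda ∩ Elena ∩ Diego: 12:10–13:05.
Total common minutes: 55.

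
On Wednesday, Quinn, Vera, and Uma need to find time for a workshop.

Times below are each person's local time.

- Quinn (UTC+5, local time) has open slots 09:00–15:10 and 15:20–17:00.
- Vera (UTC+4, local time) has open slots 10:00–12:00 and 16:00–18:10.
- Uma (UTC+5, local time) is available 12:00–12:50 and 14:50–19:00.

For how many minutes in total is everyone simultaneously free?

50 minutes

Quinn → UTC: 04:00–10:10, 10:20–12:00.
Vera → UTC: 06:00–08:00, 12:00–14:10.
Uma → UTC: 07:00–07:50, 09:50–14:00.
Quinn ∩ Vera: 06:00–08:00.
Quinn ∩ Vera ∩ Uma: 07:00–07:50.
Total common minutes: 50.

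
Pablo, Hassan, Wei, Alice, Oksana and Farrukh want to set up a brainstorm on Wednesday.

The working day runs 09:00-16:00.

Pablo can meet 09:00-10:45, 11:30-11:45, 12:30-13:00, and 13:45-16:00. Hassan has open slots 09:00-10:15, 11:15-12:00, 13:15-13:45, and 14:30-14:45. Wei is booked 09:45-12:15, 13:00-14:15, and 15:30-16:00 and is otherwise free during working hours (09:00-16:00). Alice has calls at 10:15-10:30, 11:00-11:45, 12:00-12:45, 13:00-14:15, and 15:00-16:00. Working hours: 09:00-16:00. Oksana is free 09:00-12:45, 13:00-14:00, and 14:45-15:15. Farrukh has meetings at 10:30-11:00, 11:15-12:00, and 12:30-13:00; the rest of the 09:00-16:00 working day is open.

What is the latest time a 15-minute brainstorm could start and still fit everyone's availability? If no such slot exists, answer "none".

09:30

Wei free within 09:00–16:00: 09:00–09:45, 12:15–13:00, 14:15–15:30.
Alice free within 09:00–16:00: 09:00–10:15, 10:30–11:00, 11:45–12:00, 12:45–13:00, 14:15–15:00.
Farrukh free within 09:00–16:00: 09:00–10:30, 11:00–11:15, 12:00–12:30, 13:00–16:00.
Pablo ∩ Hassan: 09:00–10:15, 11:30–11:45, 14:30–14:45.
Pablo ∩ Hassan ∩ Wei: 09:00–09:45, 14:30–14:45.
Pablo ∩ Hassan ∩ Wei ∩ Alice: 09:00–09:45, 14:30–14:45.
Pablo ∩ Hassan ∩ Wei ∩ Alice ∩ Oksana: 09:00–09:45.
Pablo ∩ Hassan ∩ Wei ∩ Alice ∩ Oksana ∩ Farrukh: 09:00–09:45.
Windows ≥ 15 min: 09:00–09:45.
Latest start in the last window 09:00–09:45 is 09:45 − 15 min = 09:30.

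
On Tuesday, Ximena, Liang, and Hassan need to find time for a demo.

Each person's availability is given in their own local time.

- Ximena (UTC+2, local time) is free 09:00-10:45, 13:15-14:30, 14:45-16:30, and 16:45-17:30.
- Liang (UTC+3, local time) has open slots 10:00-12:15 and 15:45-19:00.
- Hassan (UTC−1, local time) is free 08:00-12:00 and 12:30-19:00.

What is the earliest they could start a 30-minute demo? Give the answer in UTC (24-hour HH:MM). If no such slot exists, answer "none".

13:30

Ximena → UTC: 07:00–08:45, 11:15–12:30, 12:45–14:30, 14:45–15:30.
Liang → UTC: 07:00–09:15, 12:45–16:00.
Hassan → UTC: 09:00–13:00, 13:30–20:00.
Ximena ∩ Liang: 07:00–08:45, 12:45–14:30, 14:45–15:30.
Ximena ∩ Liang ∩ Hassan: 12:45–13:00, 13:30–14:30, 14:45–15:30.
Windows ≥ 30 min: 13:30–14:30, 14:45–15:30.
Earliest such window starts at 13:30.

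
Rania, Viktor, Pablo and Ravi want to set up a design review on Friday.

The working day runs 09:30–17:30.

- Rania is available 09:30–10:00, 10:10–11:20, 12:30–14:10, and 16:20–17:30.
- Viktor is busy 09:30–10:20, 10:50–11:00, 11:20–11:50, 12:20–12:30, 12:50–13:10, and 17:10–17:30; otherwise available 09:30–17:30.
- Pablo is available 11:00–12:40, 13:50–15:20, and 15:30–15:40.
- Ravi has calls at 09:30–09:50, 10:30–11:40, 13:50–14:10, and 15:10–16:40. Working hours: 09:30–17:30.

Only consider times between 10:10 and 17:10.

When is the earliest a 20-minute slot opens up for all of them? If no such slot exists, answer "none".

none

Viktor free within 09:30–17:30: 10:20–10:50, 11:00–11:20, 11:50–12:20, 12:30–12:50, 13:10–17:10.
Ravi free within 09:30–17:30: 09:50–10:30, 11:40–13:50, 14:10–15:10, 16:40–17:30.
Rania ∩ Viktor: 10:20–10:50, 11:00–11:20, 12:30–12:50, 13:10–14:10, 16:20–17:10.
Rania ∩ Viktor ∩ Pablo: 11:00–11:20, 12:30–12:40, 13:50–14:10.
Rania ∩ Viktor ∩ Pablo ∩ Ravi: 12:30–12:40.
Restricted to 10:10–17:10: 12:30–12:40.
Windows ≥ 20 min: (none).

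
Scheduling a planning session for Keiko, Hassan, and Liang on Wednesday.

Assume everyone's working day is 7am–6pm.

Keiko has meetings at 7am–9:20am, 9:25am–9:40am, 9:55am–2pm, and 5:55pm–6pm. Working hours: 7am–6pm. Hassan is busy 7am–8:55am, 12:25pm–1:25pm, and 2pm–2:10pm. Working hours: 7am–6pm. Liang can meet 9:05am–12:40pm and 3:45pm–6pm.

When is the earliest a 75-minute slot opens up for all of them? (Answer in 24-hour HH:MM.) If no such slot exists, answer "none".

Keiko free within 07:00–18:00: 09:20–09:25, 09:40–09:55, 14:00–17:55.
Hassan free within 07:00–18:00: 08:55–12:25, 13:25–14:00, 14:10–18:00.
Keiko ∩ Hassan: 09:20–09:25, 09:40–09:55, 14:10–17:55.
Keiko ∩ Hassan ∩ Liang: 09:20–09:25, 09:40–09:55, 15:45–17:55.
Windows ≥ 75 min: 15:45–17:55.
Earliest such window starts at 15:45.

15:45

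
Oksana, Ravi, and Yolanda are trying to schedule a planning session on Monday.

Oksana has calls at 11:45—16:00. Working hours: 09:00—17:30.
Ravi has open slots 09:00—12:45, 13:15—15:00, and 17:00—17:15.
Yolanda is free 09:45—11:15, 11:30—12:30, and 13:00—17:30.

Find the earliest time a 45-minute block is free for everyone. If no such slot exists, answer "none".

09:45

Oksana free within 09:00–17:30: 09:00–11:45, 16:00–17:30.
Oksana ∩ Ravi: 09:00–11:45, 17:00–17:15.
Oksana ∩ Ravi ∩ Yolanda: 09:45–11:15, 11:30–11:45, 17:00–17:15.
Windows ≥ 45 min: 09:45–11:15.
Earliest such window starts at 09:45.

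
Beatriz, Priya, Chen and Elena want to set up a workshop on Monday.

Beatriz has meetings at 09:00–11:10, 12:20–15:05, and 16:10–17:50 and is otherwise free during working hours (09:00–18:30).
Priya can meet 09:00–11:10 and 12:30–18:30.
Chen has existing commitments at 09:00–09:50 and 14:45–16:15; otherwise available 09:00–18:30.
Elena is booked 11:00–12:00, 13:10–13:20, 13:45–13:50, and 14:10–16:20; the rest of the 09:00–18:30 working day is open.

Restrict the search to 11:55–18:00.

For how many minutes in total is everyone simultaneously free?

10 minutes

Beatriz free within 09:00–18:30: 11:10–12:20, 15:05–16:10, 17:50–18:30.
Chen free within 09:00–18:30: 09:50–14:45, 16:15–18:30.
Elena free within 09:00–18:30: 09:00–11:00, 12:00–13:10, 13:20–13:45, 13:50–14:10, 16:20–18:30.
Beatriz ∩ Priya: 15:05–16:10, 17:50–18:30.
Beatriz ∩ Priya ∩ Chen: 17:50–18:30.
Beatriz ∩ Priya ∩ Chen ∩ Elena: 17:50–18:30.
Restricted to 11:55–18:00: 17:50–18:00.
Total common minutes: 10.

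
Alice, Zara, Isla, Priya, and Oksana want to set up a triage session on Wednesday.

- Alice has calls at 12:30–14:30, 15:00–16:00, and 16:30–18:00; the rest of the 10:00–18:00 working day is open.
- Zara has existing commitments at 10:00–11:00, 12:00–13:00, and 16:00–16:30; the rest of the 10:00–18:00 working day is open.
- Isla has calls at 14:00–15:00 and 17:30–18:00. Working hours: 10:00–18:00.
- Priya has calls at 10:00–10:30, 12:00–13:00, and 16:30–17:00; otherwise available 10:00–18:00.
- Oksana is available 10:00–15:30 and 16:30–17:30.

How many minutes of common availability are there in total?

Alice free within 10:00–18:00: 10:00–12:30, 14:30–15:00, 16:00–16:30.
Zara free within 10:00–18:00: 11:00–12:00, 13:00–16:00, 16:30–18:00.
Isla free within 10:00–18:00: 10:00–14:00, 15:00–17:30.
Priya free within 10:00–18:00: 10:30–12:00, 13:00–16:30, 17:00–18:00.
Alice ∩ Zara: 11:00–12:00, 14:30–15:00.
Alice ∩ Zara ∩ Isla: 11:00–12:00.
Alice ∩ Zara ∩ Isla ∩ Priya: 11:00–12:00.
Alice ∩ Zara ∩ Isla ∩ Priya ∩ Oksana: 11:00–12:00.
Total common minutes: 60.

60 minutes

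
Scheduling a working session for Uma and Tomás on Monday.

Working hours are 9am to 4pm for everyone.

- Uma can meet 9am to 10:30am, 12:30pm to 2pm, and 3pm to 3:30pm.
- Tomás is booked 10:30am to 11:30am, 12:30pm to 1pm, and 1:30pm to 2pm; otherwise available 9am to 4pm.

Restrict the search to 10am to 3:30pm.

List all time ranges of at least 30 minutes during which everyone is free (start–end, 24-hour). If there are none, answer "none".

10:00–10:30, 13:00–13:30, 15:00–15:30

Tomás free within 09:00–16:00: 09:00–10:30, 11:30–12:30, 13:00–13:30, 14:00–16:00.
Uma ∩ Tomás: 09:00–10:30, 13:00–13:30, 15:00–15:30.
Restricted to 10:00–15:30: 10:00–10:30, 13:00–13:30, 15:00–15:30.
Windows ≥ 30 min: 10:00–10:30, 13:00–13:30, 15:00–15:30.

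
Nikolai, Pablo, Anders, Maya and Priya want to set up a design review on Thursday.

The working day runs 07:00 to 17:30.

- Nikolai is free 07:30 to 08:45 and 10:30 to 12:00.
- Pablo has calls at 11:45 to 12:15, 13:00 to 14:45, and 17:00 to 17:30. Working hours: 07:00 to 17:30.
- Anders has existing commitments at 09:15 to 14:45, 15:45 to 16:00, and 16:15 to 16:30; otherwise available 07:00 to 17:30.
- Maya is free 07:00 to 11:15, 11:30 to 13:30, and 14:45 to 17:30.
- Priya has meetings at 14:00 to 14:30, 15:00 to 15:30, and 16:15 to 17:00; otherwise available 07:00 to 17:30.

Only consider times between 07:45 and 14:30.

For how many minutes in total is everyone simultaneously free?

Pablo free within 07:00–17:30: 07:00–11:45, 12:15–13:00, 14:45–17:00.
Anders free within 07:00–17:30: 07:00–09:15, 14:45–15:45, 16:00–16:15, 16:30–17:30.
Priya free within 07:00–17:30: 07:00–14:00, 14:30–15:00, 15:30–16:15, 17:00–17:30.
Nikolai ∩ Pablo: 07:30–08:45, 10:30–11:45.
Nikolai ∩ Pablo ∩ Anders: 07:30–08:45.
Nikolai ∩ Pablo ∩ Anders ∩ Maya: 07:30–08:45.
Nikolai ∩ Pablo ∩ Anders ∩ Maya ∩ Priya: 07:30–08:45.
Restricted to 07:45–14:30: 07:45–08:45.
Total common minutes: 60.

60 minutes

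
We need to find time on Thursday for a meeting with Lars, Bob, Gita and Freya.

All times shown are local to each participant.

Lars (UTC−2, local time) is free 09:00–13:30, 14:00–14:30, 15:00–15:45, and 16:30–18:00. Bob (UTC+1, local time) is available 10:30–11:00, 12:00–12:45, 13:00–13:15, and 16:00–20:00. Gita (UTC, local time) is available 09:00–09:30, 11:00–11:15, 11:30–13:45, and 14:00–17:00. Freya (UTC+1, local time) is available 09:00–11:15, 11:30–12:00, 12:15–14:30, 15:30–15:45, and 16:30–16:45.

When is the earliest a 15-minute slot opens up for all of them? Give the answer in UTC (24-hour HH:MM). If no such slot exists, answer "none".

11:30

Lars → UTC: 11:00–15:30, 16:00–16:30, 17:00–17:45, 18:30–20:00.
Bob → UTC: 09:30–10:00, 11:00–11:45, 12:00–12:15, 15:00–19:00.
Gita → UTC: 09:00–09:30, 11:00–11:15, 11:30–13:45, 14:00–17:00.
Freya → UTC: 08:00–10:15, 10:30–11:00, 11:15–13:30, 14:30–14:45, 15:30–15:45.
Lars ∩ Bob: 11:00–11:45, 12:00–12:15, 15:00–15:30, 16:00–16:30, 17:00–17:45, 18:30–19:00.
Lars ∩ Bob ∩ Gita: 11:00–11:15, 11:30–11:45, 12:00–12:15, 15:00–15:30, 16:00–16:30.
Lars ∩ Bob ∩ Gita ∩ Freya: 11:30–11:45, 12:00–12:15.
Windows ≥ 15 min: 11:30–11:45, 12:00–12:15.
Earliest such window starts at 11:30.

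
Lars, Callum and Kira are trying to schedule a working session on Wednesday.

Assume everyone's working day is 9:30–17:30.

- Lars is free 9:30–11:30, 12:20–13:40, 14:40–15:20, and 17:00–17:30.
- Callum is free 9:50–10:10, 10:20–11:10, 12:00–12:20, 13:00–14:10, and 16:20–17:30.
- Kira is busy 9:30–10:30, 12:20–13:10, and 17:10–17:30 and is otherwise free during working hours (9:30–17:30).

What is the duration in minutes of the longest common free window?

40 minutes

Kira free within 09:30–17:30: 10:30–12:20, 13:10–17:10.
Lars ∩ Callum: 09:50–10:10, 10:20–11:10, 13:00–13:40, 17:00–17:30.
Lars ∩ Callum ∩ Kira: 10:30–11:10, 13:10–13:40, 17:00–17:10.
Common window lengths: 40, 30, 10 min; longest is 40.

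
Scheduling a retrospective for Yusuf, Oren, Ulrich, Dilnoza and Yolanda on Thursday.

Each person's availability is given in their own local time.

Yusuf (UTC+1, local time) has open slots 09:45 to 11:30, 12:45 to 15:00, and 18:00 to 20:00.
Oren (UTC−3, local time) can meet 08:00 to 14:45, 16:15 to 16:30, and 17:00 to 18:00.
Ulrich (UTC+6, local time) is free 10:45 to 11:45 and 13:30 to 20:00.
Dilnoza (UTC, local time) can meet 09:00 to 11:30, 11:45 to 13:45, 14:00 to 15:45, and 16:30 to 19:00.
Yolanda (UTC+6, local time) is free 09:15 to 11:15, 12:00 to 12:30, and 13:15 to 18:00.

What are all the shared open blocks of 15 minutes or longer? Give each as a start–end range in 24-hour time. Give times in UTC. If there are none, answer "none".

Yusuf → UTC: 08:45–10:30, 11:45–14:00, 17:00–19:00.
Oren → UTC: 11:00–17:45, 19:15–19:30, 20:00–21:00.
Ulrich → UTC: 04:45–05:45, 07:30–14:00.
Dilnoza → UTC: 09:00–11:30, 11:45–13:45, 14:00–15:45, 16:30–19:00.
Yolanda → UTC: 03:15–05:15, 06:00–06:30, 07:15–12:00.
Yusuf ∩ Oren: 11:45–14:00, 17:00–17:45.
Yusuf ∩ Oren ∩ Ulrich: 11:45–14:00.
Yusuf ∩ Oren ∩ Ulrich ∩ Dilnoza: 11:45–13:45.
Yusuf ∩ Oren ∩ Ulrich ∩ Dilnoza ∩ Yolanda: 11:45–12:00.
Windows ≥ 15 min: 11:45–12:00.

11:45–12:00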